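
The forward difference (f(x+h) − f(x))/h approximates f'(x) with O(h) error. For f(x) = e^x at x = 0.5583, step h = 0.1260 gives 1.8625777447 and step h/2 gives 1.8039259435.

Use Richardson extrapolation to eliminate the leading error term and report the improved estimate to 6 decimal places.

Error is O(h^1); halving h shrinks it by 2^1 = 2.
A(h/2) − A(h) = 1.8039259435 − 1.8625777447 = -0.0586518012
Correction (A(h/2) − A(h))/(2 − 1) = (-0.0586518012)/1 = -0.0586518012
R = 1.8039259435 − 0.0586518012 = 1.7452741423
Correction |R − A(h/2)| = 5.865e-02; gap |A(h/2) − A(h)| = 5.865e-02.

1.745274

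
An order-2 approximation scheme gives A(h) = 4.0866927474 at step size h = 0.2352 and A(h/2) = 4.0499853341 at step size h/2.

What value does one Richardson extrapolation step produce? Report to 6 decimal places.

The method has order 2: 2^2 = 4.
2^2·A(h/2) = 16.1999413364; minus A(h) gives 12.1132485890.
12.1132485890 ÷ 3 = 4.0377495297
Correction |R − A(h/2)| = 1.224e-02; gap |A(h/2) − A(h)| = 3.671e-02.

4.037750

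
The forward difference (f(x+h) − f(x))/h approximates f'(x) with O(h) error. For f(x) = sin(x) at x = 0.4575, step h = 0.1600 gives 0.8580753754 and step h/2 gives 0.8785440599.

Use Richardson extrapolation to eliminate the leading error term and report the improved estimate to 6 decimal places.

Method order is 1; weight 2^1 = 2.
2×0.8785440599 = 1.7570881198; subtract 0.8580753754 → 0.8990127444
Divide by 2^1 − 1 = 1.
0.8990127444 ÷ 1 = 0.8990127444
Correction |R − A(h/2)| = 2.047e-02; gap |A(h/2) − A(h)| = 2.047e-02.

0.899013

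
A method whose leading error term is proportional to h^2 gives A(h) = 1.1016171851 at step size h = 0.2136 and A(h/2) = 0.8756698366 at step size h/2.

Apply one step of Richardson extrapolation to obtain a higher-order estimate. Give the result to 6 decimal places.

0.800354

Error is O(h^2); halving h shrinks it by 2^2 = 4.
Weighted: 3.5026793464 − 1.1016171851 = 2.4010621613
Divide by 2^2 − 1 = 3.
2.4010621613 ÷ 3 = 0.8003540538
Correction |R − A(h/2)| = 7.532e-02; gap |A(h/2) − A(h)| = 2.259e-01.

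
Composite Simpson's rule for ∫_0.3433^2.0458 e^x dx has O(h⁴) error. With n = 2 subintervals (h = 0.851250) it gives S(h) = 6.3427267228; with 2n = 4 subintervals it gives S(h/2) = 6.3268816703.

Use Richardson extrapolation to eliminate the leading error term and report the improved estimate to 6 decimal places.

6.325825

r = 4: numerator weight 16, denominator 15.
16*6.3268816703 = 101.2301067248; 101.2301067248 − 6.3427267228 = 94.8873800020
94.8873800020 ÷ 15 = 6.3258253335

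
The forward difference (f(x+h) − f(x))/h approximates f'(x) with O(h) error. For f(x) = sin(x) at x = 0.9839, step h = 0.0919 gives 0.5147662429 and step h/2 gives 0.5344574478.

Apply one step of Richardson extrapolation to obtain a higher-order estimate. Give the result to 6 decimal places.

r = 1: numerator weight 2, denominator 1.
2^1×A(h/2) = 1.0689148956; minus A(h) gives 0.5541486527.
Divide by 2^1 − 1 = 1.
So the Richardson estimate is 0.5541486527.
Shift from A(h/2): +0.0196912049.

0.554149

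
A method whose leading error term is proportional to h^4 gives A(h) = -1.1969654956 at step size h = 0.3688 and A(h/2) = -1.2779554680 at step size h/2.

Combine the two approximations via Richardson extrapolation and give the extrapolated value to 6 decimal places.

-1.283355

Leading term ∝ h^4; use weight 16 = 2^4.
Weighted: (-20.4472874880) − (-1.1969654956) = -19.2503219924
(-19.2503219924) ÷ 15 = -1.2833547995
Correction |R − A(h/2)| = 5.399e-03; gap |A(h/2) − A(h)| = 8.099e-02.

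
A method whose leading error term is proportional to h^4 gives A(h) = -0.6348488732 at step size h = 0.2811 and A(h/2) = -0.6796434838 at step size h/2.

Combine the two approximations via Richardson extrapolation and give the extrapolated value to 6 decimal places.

r = 4: numerator weight 16, denominator 15.
2^4*A(h/2) = -10.8742957408; minus A(h) gives -10.2394468676.
(-10.2394468676) ÷ 15 = -0.6826297912
Gap between inputs: 4.479e-02; correction applied: −0.0029863074.

-0.682630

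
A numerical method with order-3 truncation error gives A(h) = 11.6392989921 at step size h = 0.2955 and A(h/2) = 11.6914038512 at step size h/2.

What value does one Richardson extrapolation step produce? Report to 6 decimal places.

r = 3, so 2^r = 8.
2^3*A(h/2) = 93.5312308096; minus A(h) gives 81.8919318175.
(8*11.6914038512 − 11.6392989921)/(8 − 1) = 11.6988474025
Correction |R − A(h/2)| = 7.444e-03; gap |A(h/2) − A(h)| = 5.210e-02.

11.698847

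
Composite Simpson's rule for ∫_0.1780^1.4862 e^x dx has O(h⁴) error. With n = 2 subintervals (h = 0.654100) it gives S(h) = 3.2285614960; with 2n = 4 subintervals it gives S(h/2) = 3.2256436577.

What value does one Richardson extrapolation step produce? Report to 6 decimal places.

3.225449

Order 4 gives 2^r = 16 and 2^r − 1 = 15.
Difference of the inputs: 3.2256436577 − 3.2285614960 = -0.0029178383
Divide by 2^4 − 1 = 15: (-0.0029178383)/15 = -0.0001945226
R = A(h/2) + (A(h/2) − A(h))/15 = 3.2256436577 − 0.0001945226 = 3.2254491351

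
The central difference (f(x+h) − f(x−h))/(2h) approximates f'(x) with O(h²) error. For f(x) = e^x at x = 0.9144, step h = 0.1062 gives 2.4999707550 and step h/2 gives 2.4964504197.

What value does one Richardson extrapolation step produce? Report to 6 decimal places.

2.495277

r = 2: numerator weight 4, denominator 3.
4·2.4964504197 − 2.4999707550 = 7.4858309238
Divide by 2^2 − 1 = 3.
Extrapolated: 7.4858309238 / 3 = 2.4952769746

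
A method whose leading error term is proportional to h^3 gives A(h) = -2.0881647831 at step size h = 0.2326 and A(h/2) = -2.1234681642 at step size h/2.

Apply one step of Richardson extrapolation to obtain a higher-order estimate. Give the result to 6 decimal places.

Order 3 gives 2^r = 8 and 2^r − 1 = 7.
8×(-2.1234681642) = -16.9877453136; subtract (-2.0881647831) → -14.8995805305
R = (-14.8995805305)/7 = -2.1285115044
Shift from A(h/2): −0.0050433402.

-2.128512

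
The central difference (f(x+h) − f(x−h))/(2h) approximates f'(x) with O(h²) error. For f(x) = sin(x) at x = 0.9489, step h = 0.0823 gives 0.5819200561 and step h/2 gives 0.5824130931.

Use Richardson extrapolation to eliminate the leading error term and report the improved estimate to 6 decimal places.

0.582577

Leading term ∝ h^2; use weight 4 = 2^2.
Numerator 4 × A(h/2) − A(h) = 4 × 0.5824130931 − 0.5819200561 = 1.7477323163
Extrapolated: 1.7477323163 / 3 = 0.5825774388
Correction |R − A(h/2)| = 1.643e-04; gap |A(h/2) − A(h)| = 4.930e-04.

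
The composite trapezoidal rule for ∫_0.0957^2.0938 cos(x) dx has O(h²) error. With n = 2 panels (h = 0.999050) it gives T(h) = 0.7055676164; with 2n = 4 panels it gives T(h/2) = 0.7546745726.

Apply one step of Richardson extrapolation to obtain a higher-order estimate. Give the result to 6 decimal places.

0.771044

r = 2, so 2^r = 4.
Difference of the inputs: 0.7546745726 − 0.7055676164 = 0.0491069562
Correction (A(h/2) − A(h))/(4 − 1) = 0.0491069562/3 = 0.0163689854
R = 0.7546745726 + 0.0163689854 = 0.7710435580
Correction |R − A(h/2)| = 1.637e-02; gap |A(h/2) − A(h)| = 4.911e-02.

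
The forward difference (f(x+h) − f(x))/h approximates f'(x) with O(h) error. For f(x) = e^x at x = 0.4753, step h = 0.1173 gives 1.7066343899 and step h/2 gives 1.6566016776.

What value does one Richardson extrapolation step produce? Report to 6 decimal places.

Order 1 gives 2^r = 2 and 2^r − 1 = 1.
2*1.6566016776 = 3.3132033552; subtract 1.7066343899 → 1.6065689653
Divide by 2^1 − 1 = 1.
1.6065689653 ÷ 1 = 1.6065689653

1.606569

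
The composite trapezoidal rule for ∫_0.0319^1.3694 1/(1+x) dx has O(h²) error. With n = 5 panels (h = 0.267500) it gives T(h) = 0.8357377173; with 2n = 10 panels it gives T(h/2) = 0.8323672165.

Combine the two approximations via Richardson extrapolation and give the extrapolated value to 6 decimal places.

r = 2: numerator weight 4, denominator 3.
4×0.8323672165 = 3.3294688660; subtract 0.8357377173 → 2.4937311487
Divide by 2^2 − 1 = 3.
R = 2.4937311487/3 = 0.8312437162

0.831244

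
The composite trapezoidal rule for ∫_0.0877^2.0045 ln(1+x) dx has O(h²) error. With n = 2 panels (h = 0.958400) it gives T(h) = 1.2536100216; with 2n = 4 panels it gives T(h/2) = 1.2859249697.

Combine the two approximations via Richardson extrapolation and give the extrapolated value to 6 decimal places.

1.296697

r = 2, so 2^r = 4.
4*1.2859249697 = 5.1436998788; subtract 1.2536100216 → 3.8900898572
Denominator 4 − 1 = 3.
Extrapolated: 3.8900898572 / 3 = 1.2966966191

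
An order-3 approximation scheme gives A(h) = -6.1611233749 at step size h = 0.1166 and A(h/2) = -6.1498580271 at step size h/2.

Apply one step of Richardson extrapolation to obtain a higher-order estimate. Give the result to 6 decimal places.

-6.148249

The method has order 3: 2^3 = 8.
8·(-6.1498580271) = -49.1988642168; subtract (-6.1611233749) → -43.0377408419
(-43.0377408419) ÷ 7 = -6.1482486917
Shift from A(h/2): +0.0016093354.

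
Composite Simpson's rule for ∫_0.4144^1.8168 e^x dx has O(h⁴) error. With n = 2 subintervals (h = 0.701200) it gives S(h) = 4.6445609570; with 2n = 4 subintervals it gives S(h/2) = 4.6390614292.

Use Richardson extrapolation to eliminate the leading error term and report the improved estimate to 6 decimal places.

4.638695

Order 4 gives 2^r = 16 and 2^r − 1 = 15.
2^4*A(h/2) = 74.2249828672; minus A(h) gives 69.5804219102.
Divide by 2^4 − 1 = 15.
69.5804219102 ÷ 15 = 4.6386947940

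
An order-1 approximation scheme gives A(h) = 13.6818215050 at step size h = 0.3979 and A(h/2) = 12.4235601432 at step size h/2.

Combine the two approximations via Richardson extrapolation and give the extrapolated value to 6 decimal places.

11.165299

With r = 1 the leading error scales as h^1, so the weight is 2^1 = 2.
2 × 12.4235601432 = 24.8471202864; 24.8471202864 − 13.6818215050 = 11.1652987814
Denominator 2 − 1 = 1.
Extrapolated: 11.1652987814 / 1 = 11.1652987814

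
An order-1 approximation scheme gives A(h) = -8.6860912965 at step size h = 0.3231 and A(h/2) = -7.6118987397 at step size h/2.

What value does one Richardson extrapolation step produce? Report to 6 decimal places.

-6.537706

Leading term ∝ h^1; use weight 2 = 2^1.
Top: 2(-7.6118987397) − (-8.6860912965) = -6.5377061829
Denominator 2 − 1 = 1.
R = (-6.5377061829)/1 = -6.5377061829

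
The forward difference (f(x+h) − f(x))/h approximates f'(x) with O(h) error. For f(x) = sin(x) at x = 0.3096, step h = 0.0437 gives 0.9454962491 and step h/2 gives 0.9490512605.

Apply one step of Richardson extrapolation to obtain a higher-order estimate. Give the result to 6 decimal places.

0.952606

The method has order 1: 2^1 = 2.
Weighted: 1.8981025210 − 0.9454962491 = 0.9526062719
R = 0.9526062719/1 = 0.9526062719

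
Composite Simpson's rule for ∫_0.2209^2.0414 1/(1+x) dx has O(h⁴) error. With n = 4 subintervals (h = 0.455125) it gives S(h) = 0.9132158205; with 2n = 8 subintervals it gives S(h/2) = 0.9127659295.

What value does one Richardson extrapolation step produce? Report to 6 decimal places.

Method order is 4; weight 2^4 = 16.
Numerator 16·A(h/2) − A(h) = 16·0.9127659295 − 0.9132158205 = 13.6910390515
Denominator 16 − 1 = 15.
R = 13.6910390515/15 = 0.9127359368

0.912736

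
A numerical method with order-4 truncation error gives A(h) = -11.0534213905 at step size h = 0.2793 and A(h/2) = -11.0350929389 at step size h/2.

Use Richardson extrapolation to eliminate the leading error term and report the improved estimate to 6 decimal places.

-11.033871

r = 4: numerator weight 16, denominator 15.
16·(-11.0350929389) = -176.5614870224; subtract (-11.0534213905) → -165.5080656319
Denominator 16 − 1 = 15.
Result: -11.0338710421
Correction |R − A(h/2)| = 1.222e-03; gap |A(h/2) − A(h)| = 1.833e-02.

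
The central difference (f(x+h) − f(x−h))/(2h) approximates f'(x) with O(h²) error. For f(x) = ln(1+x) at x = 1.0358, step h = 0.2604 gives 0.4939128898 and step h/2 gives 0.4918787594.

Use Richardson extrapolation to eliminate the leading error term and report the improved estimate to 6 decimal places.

0.491201

r = 2, so 2^r = 4.
Top: 4(0.4918787594) − (0.4939128898) = 1.4736021478
Denominator 4 − 1 = 3.
(4·0.4918787594 − 0.4939128898)/(4 − 1) = 0.4912007159
Shift from A(h/2): −0.0006780435.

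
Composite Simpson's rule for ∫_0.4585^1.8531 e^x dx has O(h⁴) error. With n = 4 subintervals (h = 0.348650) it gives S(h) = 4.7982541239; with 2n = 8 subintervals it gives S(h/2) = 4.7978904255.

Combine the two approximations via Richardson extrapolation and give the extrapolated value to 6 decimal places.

With r = 4 the leading error scales as h^4, so the weight is 2^4 = 16.
16×4.7978904255 − 4.7982541239 = 71.9679926841
Denominator 16 − 1 = 15.
Result: 4.7978661789

4.797866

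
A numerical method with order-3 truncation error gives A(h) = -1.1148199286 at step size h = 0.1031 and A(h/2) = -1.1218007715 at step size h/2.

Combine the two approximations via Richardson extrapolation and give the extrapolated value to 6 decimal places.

-1.122798

r = 3: numerator weight 8, denominator 7.
A(h/2) − A(h) = -1.1218007715 − (-1.1148199286) = -0.0069808429
Correction (A(h/2) − A(h))/(8 − 1) = (-0.0069808429)/7 = -0.0009972633
R = A(h/2) + (A(h/2) − A(h))/7 = -1.1218007715 − 0.0009972633 = -1.1227980348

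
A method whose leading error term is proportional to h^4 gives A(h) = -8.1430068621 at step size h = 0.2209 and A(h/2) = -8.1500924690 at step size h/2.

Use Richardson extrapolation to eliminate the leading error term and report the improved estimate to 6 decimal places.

-8.150565

Order 4 gives 2^r = 16 and 2^r − 1 = 15.
Numerator 16·A(h/2) − A(h) = 16·(-8.1500924690) − (-8.1430068621) = -122.2584726419
Divide by 2^4 − 1 = 15.
(-122.2584726419) ÷ 15 = -8.1505648428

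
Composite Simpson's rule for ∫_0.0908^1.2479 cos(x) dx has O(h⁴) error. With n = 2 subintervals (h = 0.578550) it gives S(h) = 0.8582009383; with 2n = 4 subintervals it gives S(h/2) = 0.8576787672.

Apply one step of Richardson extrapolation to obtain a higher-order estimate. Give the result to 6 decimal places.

0.857644

Leading term ∝ h^4; use weight 16 = 2^4.
Top: 16(0.8576787672) − (0.8582009383) = 12.8646593369
Extrapolated: 12.8646593369 / 15 = 0.8576439558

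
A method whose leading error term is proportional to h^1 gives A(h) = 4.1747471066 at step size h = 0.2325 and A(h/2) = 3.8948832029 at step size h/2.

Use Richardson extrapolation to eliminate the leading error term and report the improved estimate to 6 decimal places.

3.615019

With r = 1 the leading error scales as h^1, so the weight is 2^1 = 2.
2×3.8948832029 = 7.7897664058; 7.7897664058 − 4.1747471066 = 3.6150192992
Divide by 2^1 − 1 = 1.
(2×3.8948832029 − 4.1747471066)/(2 − 1) = 3.6150192992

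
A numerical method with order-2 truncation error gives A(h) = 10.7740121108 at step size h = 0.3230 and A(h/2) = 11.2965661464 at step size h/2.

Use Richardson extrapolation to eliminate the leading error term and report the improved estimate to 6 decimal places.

11.470751

Order 2 gives 2^r = 4 and 2^r − 1 = 3.
2^2×A(h/2) = 45.1862645856; minus A(h) gives 34.4122524748.
Divide by 2^2 − 1 = 3.
Extrapolated: 34.4122524748 / 3 = 11.4707508249
Shift from A(h/2): +0.1741846785.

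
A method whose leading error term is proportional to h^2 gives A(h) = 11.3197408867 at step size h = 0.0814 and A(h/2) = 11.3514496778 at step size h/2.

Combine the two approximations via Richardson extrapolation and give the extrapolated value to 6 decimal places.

11.362019

Leading term ∝ h^2; use weight 4 = 2^2.
2^2·A(h/2) = 45.4057987112; minus A(h) gives 34.0860578245.
Divide by 2^2 − 1 = 3.
Extrapolated: 34.0860578245 / 3 = 11.3620192748
Gap between inputs: 3.171e-02; correction applied: +0.0105695970.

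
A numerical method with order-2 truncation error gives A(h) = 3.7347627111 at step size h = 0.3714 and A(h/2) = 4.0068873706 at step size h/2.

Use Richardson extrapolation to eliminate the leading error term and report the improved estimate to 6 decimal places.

4.097596

r = 2, so 2^r = 4.
4×4.0068873706 = 16.0275494824; 16.0275494824 − 3.7347627111 = 12.2927867713
Extrapolated: 12.2927867713 / 3 = 4.0975955904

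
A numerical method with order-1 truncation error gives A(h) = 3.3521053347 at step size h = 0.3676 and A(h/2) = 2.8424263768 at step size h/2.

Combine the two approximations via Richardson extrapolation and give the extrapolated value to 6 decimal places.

Method order is 1; weight 2^1 = 2.
Numerator 2×A(h/2) − A(h) = 2×2.8424263768 − 3.3521053347 = 2.3327474189
Denominator 2 − 1 = 1.
Result: 2.3327474189

2.332747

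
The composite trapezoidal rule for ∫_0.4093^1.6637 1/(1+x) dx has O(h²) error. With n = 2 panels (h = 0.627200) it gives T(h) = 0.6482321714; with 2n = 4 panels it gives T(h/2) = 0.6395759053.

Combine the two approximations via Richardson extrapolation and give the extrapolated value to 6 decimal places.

0.636690

With r = 2 the leading error scales as h^2, so the weight is 2^2 = 4.
Difference of the inputs: 0.6395759053 − 0.6482321714 = -0.0086562661
Correction (A(h/2) − A(h))/(4 − 1) = (-0.0086562661)/3 = -0.0028854220
R = 0.6395759053 − 0.0028854220 = 0.6366904833
Shift from A(h/2): −0.0028854220.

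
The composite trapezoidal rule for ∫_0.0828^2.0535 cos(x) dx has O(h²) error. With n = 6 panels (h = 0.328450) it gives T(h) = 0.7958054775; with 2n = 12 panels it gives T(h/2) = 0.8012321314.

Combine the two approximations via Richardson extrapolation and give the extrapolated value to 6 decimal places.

Error is O(h^2); halving h shrinks it by 2^2 = 4.
4*0.8012321314 = 3.2049285256; subtract 0.7958054775 → 2.4091230481
2.4091230481 ÷ 3 = 0.8030410160
Correction |R − A(h/2)| = 1.809e-03; gap |A(h/2) − A(h)| = 5.427e-03.

0.803041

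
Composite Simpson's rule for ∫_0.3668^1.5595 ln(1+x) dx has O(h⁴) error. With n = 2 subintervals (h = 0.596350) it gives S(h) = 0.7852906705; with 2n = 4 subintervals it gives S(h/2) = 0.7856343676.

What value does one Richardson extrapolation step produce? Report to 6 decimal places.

The method has order 4: 2^4 = 16.
Top: 16(0.7856343676) − (0.7852906705) = 11.7848592111
11.7848592111 ÷ 15 = 0.7856572807
Shift from A(h/2): +0.0000229131.

0.785657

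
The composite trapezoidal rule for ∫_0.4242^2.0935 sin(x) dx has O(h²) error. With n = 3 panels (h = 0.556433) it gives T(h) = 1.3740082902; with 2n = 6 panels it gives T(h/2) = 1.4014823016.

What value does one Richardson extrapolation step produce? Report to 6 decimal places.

r = 2, so 2^r = 4.
Top: 4(1.4014823016) − (1.3740082902) = 4.2319209162
(4·1.4014823016 − 1.3740082902)/(4 − 1) = 1.4106403054
Correction |R − A(h/2)| = 9.158e-03; gap |A(h/2) − A(h)| = 2.747e-02.

1.410640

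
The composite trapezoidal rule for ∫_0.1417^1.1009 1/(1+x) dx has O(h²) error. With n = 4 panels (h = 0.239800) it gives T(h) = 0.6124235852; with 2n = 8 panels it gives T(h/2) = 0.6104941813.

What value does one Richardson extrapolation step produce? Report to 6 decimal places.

r = 2: numerator weight 4, denominator 3.
4×0.6104941813 = 2.4419767252; 2.4419767252 − 0.6124235852 = 1.8295531400
Denominator 4 − 1 = 3.
(4×0.6104941813 − 0.6124235852)/(4 − 1) = 0.6098510467

0.609851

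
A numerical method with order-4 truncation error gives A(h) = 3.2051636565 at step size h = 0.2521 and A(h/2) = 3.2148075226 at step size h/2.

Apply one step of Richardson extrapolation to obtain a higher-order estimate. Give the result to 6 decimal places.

r = 4, so 2^r = 16.
Top: 16(3.2148075226) − (3.2051636565) = 48.2317567051
48.2317567051 ÷ 15 = 3.2154504470

3.215450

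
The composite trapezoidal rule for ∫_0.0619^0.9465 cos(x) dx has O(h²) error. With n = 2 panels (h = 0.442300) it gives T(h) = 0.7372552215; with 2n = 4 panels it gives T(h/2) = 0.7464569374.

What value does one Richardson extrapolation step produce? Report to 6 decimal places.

0.749524

The method has order 2: 2^2 = 4.
Top: 4(0.7464569374) − (0.7372552215) = 2.2485725281
R = 2.2485725281/3 = 0.7495241760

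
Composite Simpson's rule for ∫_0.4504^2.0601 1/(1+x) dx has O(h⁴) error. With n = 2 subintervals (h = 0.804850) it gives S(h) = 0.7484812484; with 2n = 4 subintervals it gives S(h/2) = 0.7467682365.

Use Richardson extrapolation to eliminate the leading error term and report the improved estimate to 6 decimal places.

0.746654

Order 4 gives 2^r = 16 and 2^r − 1 = 15.
16·0.7467682365 − 0.7484812484 = 11.1998105356
Denominator 16 − 1 = 15.
R = 11.1998105356/15 = 0.7466540357
Correction |R − A(h/2)| = 1.142e-04; gap |A(h/2) − A(h)| = 1.713e-03.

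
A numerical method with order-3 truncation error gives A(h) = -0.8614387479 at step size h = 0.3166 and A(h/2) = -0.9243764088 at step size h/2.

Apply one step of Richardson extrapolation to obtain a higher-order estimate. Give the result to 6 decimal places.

Order 3 gives 2^r = 8 and 2^r − 1 = 7.
8*(-0.9243764088) = -7.3950112704; subtract (-0.8614387479) → -6.5335725225
R = (-6.5335725225)/7 = -0.9333675032

-0.933368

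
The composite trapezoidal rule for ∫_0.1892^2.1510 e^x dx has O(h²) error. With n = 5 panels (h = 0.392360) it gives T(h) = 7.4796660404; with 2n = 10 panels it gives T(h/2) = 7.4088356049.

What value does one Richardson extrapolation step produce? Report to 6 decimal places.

Error is O(h^2); halving h shrinks it by 2^2 = 4.
Weighted: 29.6353424196 − 7.4796660404 = 22.1556763792
Divide by 2^2 − 1 = 3.
Result: 7.3852254597
Correction |R − A(h/2)| = 2.361e-02; gap |A(h/2) − A(h)| = 7.083e-02.

7.385225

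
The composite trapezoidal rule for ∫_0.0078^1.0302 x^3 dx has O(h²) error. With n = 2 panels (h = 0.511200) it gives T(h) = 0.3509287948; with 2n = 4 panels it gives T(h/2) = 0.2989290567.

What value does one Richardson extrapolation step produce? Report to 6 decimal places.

Method order is 2; weight 2^2 = 4.
4×0.2989290567 = 1.1957162268; 1.1957162268 − 0.3509287948 = 0.8447874320
Divide by 2^2 − 1 = 3.
0.8447874320 ÷ 3 = 0.2815958107

0.281596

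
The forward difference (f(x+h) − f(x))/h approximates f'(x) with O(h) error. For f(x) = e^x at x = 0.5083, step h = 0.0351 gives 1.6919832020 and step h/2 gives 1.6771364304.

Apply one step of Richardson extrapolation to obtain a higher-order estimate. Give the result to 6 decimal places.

With r = 1 the leading error scales as h^1, so the weight is 2^1 = 2.
2·1.6771364304 − 1.6919832020 = 1.6622896588
Extrapolated: 1.6622896588 / 1 = 1.6622896588

1.662290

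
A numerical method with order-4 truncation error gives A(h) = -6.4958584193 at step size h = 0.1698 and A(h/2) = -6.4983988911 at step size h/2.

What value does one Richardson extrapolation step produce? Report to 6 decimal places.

Order 4 gives 2^r = 16 and 2^r − 1 = 15.
Numerator 16×A(h/2) − A(h) = 16×(-6.4983988911) − (-6.4958584193) = -97.4785238383
Divide by 2^4 − 1 = 15.
Extrapolated: (-97.4785238383) / 15 = -6.4985682559
Correction |R − A(h/2)| = 1.694e-04; gap |A(h/2) − A(h)| = 2.540e-03.

-6.498568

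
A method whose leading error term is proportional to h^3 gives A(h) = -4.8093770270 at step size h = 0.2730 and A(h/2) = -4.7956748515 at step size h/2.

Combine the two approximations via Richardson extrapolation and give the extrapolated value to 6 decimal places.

Method order is 3; weight 2^3 = 8.
2^3·A(h/2) = -38.3653988120; minus A(h) gives -33.5560217850.
Extrapolated: (-33.5560217850) / 7 = -4.7937173979

-4.793717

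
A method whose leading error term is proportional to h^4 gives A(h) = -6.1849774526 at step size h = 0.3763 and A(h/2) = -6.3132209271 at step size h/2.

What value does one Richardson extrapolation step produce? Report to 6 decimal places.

r = 4, so 2^r = 16.
Top: 16(-6.3132209271) − (-6.1849774526) = -94.8265573810
Divide by 2^4 − 1 = 15.
So the Richardson estimate is -6.3217704921.
Correction |R − A(h/2)| = 8.550e-03; gap |A(h/2) − A(h)| = 1.282e-01.

-6.321770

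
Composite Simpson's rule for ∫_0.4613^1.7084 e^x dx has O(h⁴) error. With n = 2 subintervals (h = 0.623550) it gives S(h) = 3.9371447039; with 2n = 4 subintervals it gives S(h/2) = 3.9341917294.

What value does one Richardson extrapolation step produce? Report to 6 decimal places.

Method order is 4; weight 2^4 = 16.
16×3.9341917294 = 62.9470676704; subtract 3.9371447039 → 59.0099229665
Divide by 2^4 − 1 = 15.
(16×3.9341917294 − 3.9371447039)/(16 − 1) = 3.9339948644
Correction |R − A(h/2)| = 1.969e-04; gap |A(h/2) − A(h)| = 2.953e-03.

3.933995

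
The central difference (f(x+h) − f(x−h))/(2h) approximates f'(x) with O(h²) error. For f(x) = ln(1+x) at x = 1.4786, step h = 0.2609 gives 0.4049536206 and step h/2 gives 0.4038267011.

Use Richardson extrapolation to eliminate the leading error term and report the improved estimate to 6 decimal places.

With r = 2 the leading error scales as h^2, so the weight is 2^2 = 4.
4·0.4038267011 − 0.4049536206 = 1.2103531838
Extrapolated: 1.2103531838 / 3 = 0.4034510613

0.403451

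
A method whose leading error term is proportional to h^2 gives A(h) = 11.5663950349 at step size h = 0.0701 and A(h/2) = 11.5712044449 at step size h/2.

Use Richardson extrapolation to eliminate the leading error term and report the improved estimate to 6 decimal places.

The method has order 2: 2^2 = 4.
Difference of the inputs: 11.5712044449 − 11.5663950349 = 0.0048094100
Divide by 2^2 − 1 = 3: 0.0048094100/3 = 0.0016031367
R = 11.5712044449 + 0.0016031367 = 11.5728075816
Gap between inputs: 4.809e-03; correction applied: +0.0016031367.

11.572808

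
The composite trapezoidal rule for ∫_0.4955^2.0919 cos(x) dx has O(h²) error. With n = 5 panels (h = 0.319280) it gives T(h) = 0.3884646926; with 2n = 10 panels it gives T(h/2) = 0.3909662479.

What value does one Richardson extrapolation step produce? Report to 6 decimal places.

Method order is 2; weight 2^2 = 4.
A(h/2) − A(h) = 0.3909662479 − 0.3884646926 = 0.0025015553
Correction (A(h/2) − A(h))/(4 − 1) = 0.0025015553/3 = 0.0008338518
R = 0.3909662479 + 0.0008338518 = 0.3918000997

0.391800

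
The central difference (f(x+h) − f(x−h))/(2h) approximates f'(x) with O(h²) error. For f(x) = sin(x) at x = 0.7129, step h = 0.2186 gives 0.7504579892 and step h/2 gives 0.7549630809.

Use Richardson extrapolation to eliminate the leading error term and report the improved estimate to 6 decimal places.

Error is O(h^2); halving h shrinks it by 2^2 = 4.
Top: 4(0.7549630809) − (0.7504579892) = 2.2693943344
Extrapolated: 2.2693943344 / 3 = 0.7564647781

0.756465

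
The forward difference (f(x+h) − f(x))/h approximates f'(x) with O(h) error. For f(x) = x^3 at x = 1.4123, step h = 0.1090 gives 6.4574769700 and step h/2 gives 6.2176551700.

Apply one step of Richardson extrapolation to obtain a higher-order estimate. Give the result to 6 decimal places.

5.977833

r = 1, so 2^r = 2.
2·6.2176551700 − 6.4574769700 = 5.9778333700
Denominator 2 − 1 = 1.
So the Richardson estimate is 5.9778333700.
Shift from A(h/2): −0.2398218000.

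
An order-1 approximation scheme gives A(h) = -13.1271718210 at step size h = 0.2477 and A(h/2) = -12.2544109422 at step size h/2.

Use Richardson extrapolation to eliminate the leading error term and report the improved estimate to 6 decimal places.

r = 1: numerator weight 2, denominator 1.
2×(-12.2544109422) = -24.5088218844; (-24.5088218844) − (-13.1271718210) = -11.3816500634
Denominator 2 − 1 = 1.
So the Richardson estimate is -11.3816500634.

-11.381650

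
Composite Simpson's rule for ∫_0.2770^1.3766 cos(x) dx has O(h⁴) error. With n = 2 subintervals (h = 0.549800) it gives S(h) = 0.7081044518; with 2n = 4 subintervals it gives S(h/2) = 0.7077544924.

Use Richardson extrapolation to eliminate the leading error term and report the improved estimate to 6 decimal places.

0.707731

r = 4: numerator weight 16, denominator 15.
16×0.7077544924 = 11.3240718784; subtract 0.7081044518 → 10.6159674266
Divide by 2^4 − 1 = 15.
10.6159674266 ÷ 15 = 0.7077311618
Correction |R − A(h/2)| = 2.333e-05; gap |A(h/2) − A(h)| = 3.500e-04.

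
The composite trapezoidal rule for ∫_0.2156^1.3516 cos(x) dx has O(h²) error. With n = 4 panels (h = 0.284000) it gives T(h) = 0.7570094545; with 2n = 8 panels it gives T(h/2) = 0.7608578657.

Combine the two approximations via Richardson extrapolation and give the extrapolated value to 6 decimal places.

Order 2 gives 2^r = 4 and 2^r − 1 = 3.
A(h/2) − A(h) = 0.7608578657 − 0.7570094545 = 0.0038484112
Correction (A(h/2) − A(h))/(4 − 1) = 0.0038484112/3 = 0.0012828037
R = A(h/2) + (A(h/2) − A(h))/3 = 0.7608578657 + 0.0012828037 = 0.7621406694

0.762141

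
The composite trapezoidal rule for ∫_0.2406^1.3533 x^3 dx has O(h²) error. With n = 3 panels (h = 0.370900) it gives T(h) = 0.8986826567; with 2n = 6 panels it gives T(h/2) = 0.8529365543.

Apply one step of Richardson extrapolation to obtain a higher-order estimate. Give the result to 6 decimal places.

0.837688

With r = 2 the leading error scales as h^2, so the weight is 2^2 = 4.
4×0.8529365543 = 3.4117462172; subtract 0.8986826567 → 2.5130635605
Divide by 2^2 − 1 = 3.
Result: 0.8376878535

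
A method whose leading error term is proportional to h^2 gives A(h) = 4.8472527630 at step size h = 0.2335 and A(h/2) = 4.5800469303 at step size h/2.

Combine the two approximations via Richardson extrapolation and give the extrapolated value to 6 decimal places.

Order 2 gives 2^r = 4 and 2^r − 1 = 3.
Weighted: 18.3201877212 − 4.8472527630 = 13.4729349582
R = 13.4729349582/3 = 4.4909783194
Gap between inputs: 2.672e-01; correction applied: −0.0890686109.

4.490978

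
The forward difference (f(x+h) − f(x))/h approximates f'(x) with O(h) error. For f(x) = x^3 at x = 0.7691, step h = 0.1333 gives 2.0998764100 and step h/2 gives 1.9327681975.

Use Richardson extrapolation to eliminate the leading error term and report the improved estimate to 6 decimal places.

Method order is 1; weight 2^1 = 2.
Difference of the inputs: 1.9327681975 − 2.0998764100 = -0.1671082125
Divide by 2^1 − 1 = 1: (-0.1671082125)/1 = -0.1671082125
R = 1.9327681975 − 0.1671082125 = 1.7656599850
Correction |R − A(h/2)| = 1.671e-01; gap |A(h/2) − A(h)| = 1.671e-01.

1.765660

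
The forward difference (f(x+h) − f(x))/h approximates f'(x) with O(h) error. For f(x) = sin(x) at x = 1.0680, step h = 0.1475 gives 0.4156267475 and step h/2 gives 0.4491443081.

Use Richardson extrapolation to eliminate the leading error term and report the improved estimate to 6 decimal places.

0.482662

Method order is 1; weight 2^1 = 2.
Difference of the inputs: 0.4491443081 − 0.4156267475 = 0.0335175606
Correction (A(h/2) − A(h))/(2 − 1) = 0.0335175606/1 = 0.0335175606
R = A(h/2) + (A(h/2) − A(h))/1 = 0.4491443081 + 0.0335175606 = 0.4826618687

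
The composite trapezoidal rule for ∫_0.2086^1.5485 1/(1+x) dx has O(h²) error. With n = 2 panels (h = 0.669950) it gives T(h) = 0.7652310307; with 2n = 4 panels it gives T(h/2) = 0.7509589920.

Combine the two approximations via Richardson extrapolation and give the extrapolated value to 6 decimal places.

Error is O(h^2); halving h shrinks it by 2^2 = 4.
2^2·A(h/2) = 3.0038359680; minus A(h) gives 2.2386049373.
Denominator 4 − 1 = 3.
2.2386049373 ÷ 3 = 0.7462016458

0.746202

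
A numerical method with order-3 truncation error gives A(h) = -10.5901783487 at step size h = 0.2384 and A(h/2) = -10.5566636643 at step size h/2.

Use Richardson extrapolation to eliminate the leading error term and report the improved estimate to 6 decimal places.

-10.551876

Method order is 3; weight 2^3 = 8.
Difference of the inputs: -10.5566636643 − (-10.5901783487) = 0.0335146844
Correction (A(h/2) − A(h))/(8 − 1) = 0.0335146844/7 = 0.0047878121
R = -10.5566636643 + 0.0047878121 = -10.5518758522
Gap between inputs: 3.351e-02; correction applied: +0.0047878121.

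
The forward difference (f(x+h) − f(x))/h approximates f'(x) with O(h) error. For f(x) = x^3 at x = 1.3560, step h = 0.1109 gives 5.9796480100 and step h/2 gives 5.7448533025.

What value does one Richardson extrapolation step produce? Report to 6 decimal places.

5.510059

The method has order 1: 2^1 = 2.
Weighted: 11.4897066050 − 5.9796480100 = 5.5100585950
Denominator 2 − 1 = 1.
So the Richardson estimate is 5.5100585950.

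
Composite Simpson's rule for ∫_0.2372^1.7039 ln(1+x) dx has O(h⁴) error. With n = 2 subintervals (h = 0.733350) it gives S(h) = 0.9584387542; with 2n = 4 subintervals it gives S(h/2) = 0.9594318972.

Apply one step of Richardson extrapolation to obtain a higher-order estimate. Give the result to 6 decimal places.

0.959498

Error is O(h^4); halving h shrinks it by 2^4 = 16.
Difference of the inputs: 0.9594318972 − 0.9584387542 = 0.0009931430
Divide by 2^4 − 1 = 15: 0.0009931430/15 = 0.0000662095
R = 0.9594318972 + 0.0000662095 = 0.9594981067
Gap between inputs: 9.931e-04; correction applied: +0.0000662095.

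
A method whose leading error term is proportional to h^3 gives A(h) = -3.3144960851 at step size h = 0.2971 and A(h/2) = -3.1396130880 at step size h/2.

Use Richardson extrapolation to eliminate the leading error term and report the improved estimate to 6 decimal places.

-3.114630

Method order is 3; weight 2^3 = 8.
8 × (-3.1396130880) − (-3.3144960851) = -21.8024086189
Divide by 2^3 − 1 = 7.
Extrapolated: (-21.8024086189) / 7 = -3.1146298027
Shift from A(h/2): +0.0249832853.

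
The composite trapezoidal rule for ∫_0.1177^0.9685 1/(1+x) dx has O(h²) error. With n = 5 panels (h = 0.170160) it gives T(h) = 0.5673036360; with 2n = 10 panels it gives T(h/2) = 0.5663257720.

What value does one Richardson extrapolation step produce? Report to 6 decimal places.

0.566000

Method order is 2; weight 2^2 = 4.
Numerator 4·A(h/2) − A(h) = 4·0.5663257720 − 0.5673036360 = 1.6979994520
Denominator 4 − 1 = 3.
1.6979994520 ÷ 3 = 0.5659998173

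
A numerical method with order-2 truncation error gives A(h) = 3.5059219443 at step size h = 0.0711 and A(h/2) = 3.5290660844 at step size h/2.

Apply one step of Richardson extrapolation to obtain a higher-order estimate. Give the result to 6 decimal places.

3.536781

r = 2, so 2^r = 4.
4 × 3.5290660844 = 14.1162643376; subtract 3.5059219443 → 10.6103423933
10.6103423933 ÷ 3 = 3.5367807978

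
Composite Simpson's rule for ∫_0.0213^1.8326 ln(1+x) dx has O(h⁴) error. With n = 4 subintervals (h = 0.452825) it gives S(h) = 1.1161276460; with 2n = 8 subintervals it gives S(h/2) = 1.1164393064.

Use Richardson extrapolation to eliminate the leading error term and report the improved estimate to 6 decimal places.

1.116460

Order 4 gives 2^r = 16 and 2^r − 1 = 15.
16 × 1.1164393064 = 17.8630289024; subtract 1.1161276460 → 16.7469012564
16.7469012564 ÷ 15 = 1.1164600838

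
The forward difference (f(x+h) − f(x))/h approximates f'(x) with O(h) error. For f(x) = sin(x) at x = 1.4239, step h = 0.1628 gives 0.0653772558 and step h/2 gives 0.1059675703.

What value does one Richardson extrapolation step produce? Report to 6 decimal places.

r = 1: numerator weight 2, denominator 1.
2·0.1059675703 = 0.2119351406; 0.2119351406 − 0.0653772558 = 0.1465578848
Divide by 2^1 − 1 = 1.
So the Richardson estimate is 0.1465578848.
Correction |R − A(h/2)| = 4.059e-02; gap |A(h/2) − A(h)| = 4.059e-02.

0.146558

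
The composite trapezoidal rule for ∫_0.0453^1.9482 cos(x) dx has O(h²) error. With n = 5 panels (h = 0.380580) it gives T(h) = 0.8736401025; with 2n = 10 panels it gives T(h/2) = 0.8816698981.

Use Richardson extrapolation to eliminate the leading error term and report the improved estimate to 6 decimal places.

Order 2 gives 2^r = 4 and 2^r − 1 = 3.
2^2·A(h/2) = 3.5266795924; minus A(h) gives 2.6530394899.
Denominator 4 − 1 = 3.
Result: 0.8843464966
Shift from A(h/2): +0.0026765985.

0.884346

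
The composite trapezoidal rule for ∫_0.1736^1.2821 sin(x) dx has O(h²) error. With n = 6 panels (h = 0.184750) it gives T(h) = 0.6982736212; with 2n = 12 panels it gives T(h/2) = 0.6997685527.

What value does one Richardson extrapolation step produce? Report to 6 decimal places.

Method order is 2; weight 2^2 = 4.
Numerator 4×A(h/2) − A(h) = 4×0.6997685527 − 0.6982736212 = 2.1008005896
R = 2.1008005896/3 = 0.7002668632
Gap between inputs: 1.495e-03; correction applied: +0.0004983105.

0.700267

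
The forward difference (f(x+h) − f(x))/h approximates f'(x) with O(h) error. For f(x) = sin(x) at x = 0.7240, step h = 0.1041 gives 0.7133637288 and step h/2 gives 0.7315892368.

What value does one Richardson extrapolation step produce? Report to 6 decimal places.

Error is O(h^1); halving h shrinks it by 2^1 = 2.
Weighted: 1.4631784736 − 0.7133637288 = 0.7498147448
0.7498147448 ÷ 1 = 0.7498147448
Shift from A(h/2): +0.0182255080.

0.749815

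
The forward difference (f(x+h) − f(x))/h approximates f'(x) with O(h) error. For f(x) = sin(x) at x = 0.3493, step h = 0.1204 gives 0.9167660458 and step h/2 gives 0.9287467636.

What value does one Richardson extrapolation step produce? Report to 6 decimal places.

0.940727

r = 1: numerator weight 2, denominator 1.
2×0.9287467636 = 1.8574935272; subtract 0.9167660458 → 0.9407274814
Extrapolated: 0.9407274814 / 1 = 0.9407274814
Shift from A(h/2): +0.0119807178.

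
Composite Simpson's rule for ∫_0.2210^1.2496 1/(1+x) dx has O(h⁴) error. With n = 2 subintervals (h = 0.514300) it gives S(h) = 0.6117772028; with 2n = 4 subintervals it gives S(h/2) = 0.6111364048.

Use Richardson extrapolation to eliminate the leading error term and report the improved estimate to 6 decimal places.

0.611094

r = 4: numerator weight 16, denominator 15.
2^4·A(h/2) = 9.7781824768; minus A(h) gives 9.1664052740.
Divide by 2^4 − 1 = 15.
(16·0.6111364048 − 0.6117772028)/(16 − 1) = 0.6110936849
Correction |R − A(h/2)| = 4.272e-05; gap |A(h/2) − A(h)| = 6.408e-04.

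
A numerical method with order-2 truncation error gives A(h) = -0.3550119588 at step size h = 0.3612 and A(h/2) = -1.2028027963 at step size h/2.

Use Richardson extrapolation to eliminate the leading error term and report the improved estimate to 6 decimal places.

Error is O(h^2); halving h shrinks it by 2^2 = 4.
Numerator 4 × A(h/2) − A(h) = 4 × (-1.2028027963) − (-0.3550119588) = -4.4561992264
R = (-4.4561992264)/3 = -1.4853997421
Correction |R − A(h/2)| = 2.826e-01; gap |A(h/2) − A(h)| = 8.478e-01.

-1.485400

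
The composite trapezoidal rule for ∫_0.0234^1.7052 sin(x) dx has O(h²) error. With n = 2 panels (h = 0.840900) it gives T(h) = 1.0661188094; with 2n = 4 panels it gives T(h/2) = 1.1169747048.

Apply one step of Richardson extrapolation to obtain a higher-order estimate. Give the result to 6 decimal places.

1.133927

Leading term ∝ h^2; use weight 4 = 2^2.
Difference of the inputs: 1.1169747048 − 1.0661188094 = 0.0508558954
Correction (A(h/2) − A(h))/(4 − 1) = 0.0508558954/3 = 0.0169519651
R = A(h/2) + (A(h/2) − A(h))/3 = 1.1169747048 + 0.0169519651 = 1.1339266699
Shift from A(h/2): +0.0169519651.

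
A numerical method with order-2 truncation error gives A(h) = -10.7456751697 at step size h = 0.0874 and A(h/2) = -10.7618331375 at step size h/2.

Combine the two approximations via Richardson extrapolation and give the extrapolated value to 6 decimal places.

-10.767219

Error is O(h^2); halving h shrinks it by 2^2 = 4.
4·(-10.7618331375) = -43.0473325500; subtract (-10.7456751697) → -32.3016573803
(-32.3016573803) ÷ 3 = -10.7672191268
Gap between inputs: 1.616e-02; correction applied: −0.0053859893.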